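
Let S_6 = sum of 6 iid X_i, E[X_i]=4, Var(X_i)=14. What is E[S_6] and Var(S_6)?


E[S_n] = n*mu = 6*4 = 24
Var(S_n) = n*sigma^2 = 6*14 = 84

E[S_6]=24, Var(S_6)=84


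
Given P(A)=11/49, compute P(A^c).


P(A') = 1 - P(A) = 1 - 11/49 = 38/49

38/49


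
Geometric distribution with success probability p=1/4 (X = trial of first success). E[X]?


For geometric (trials until first success), E[X] = 1/p = 1/(1/4) = 4

4


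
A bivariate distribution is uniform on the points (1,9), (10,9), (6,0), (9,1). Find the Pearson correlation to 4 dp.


Cov(X,Y) = -3.8750, Var(X) = 12.2500, Var(Y) = 18.1875
rho = Cov/(sqrt(VarX)*sqrt(VarY)) = -0.2596

-0.2596


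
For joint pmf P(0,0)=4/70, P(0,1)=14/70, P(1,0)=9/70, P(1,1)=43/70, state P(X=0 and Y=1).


Read from table: P(X=0, Y=1) = 14/70 = 1/5

1/5


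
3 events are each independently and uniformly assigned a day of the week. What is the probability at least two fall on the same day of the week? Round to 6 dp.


P(all different) = prod((7-i)/7 for i=0..2) = 0.612245
P(at least one match) = 1 - 0.612245 = 0.387755

0.387755


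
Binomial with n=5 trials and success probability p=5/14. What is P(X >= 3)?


P(X>=3) = P(X=3) + P(X=4) + P(X=5)
= 50625/268912 + 28125/537824 + 3125/537824
= 33125/134456

33125/134456


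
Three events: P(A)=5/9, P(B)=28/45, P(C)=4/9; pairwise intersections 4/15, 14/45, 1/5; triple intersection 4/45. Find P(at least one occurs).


P(A∪B∪C) = P(A)+P(B)+P(C) - P(AB)-P(AC)-P(BC) + P(ABC)
= 5/9+28/45+4/9 - 4/15-14/45-1/5 + 4/45
= 14/15

14/15


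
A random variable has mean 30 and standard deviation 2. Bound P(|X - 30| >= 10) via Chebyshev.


k = 10/2 = 5
Chebyshev: P(|X-mu| >= k*sigma) <= 1/k^2 = 1/5^2 = 1/25

1/25


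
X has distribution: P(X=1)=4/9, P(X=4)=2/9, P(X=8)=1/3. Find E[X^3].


E[X^3] = sum(g(x)*P(x))
= 1*4/9 + 64*2/9 + 512*1/3
= 556/3

556/3


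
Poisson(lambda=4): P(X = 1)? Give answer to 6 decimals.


P(X=1) = e^(-4) * 4^1 / 1!
≈ 0.01831563889 * 4 / 1
≈ 0.073263

0.073263


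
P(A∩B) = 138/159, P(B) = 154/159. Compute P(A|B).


P(A|B) = P(A∩B)/P(B) = (138/159)/(154/159) = 138/154 = 69/77

69/77


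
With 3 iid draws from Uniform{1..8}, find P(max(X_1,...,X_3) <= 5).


P(max <= 5) = P(all X_i <= 5) = (P(X_1 <= 5))^3
= (5/8)^3 = 125/512

125/512


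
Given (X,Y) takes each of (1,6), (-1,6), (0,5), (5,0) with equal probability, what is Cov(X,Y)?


E[X]=5/4, E[Y]=17/4, E[XY]=0
Cov(X,Y) = E[XY] - E[X]E[Y] = 0 - 5/4*17/4 = -85/16

-85/16


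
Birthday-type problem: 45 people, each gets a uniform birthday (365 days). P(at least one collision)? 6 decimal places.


P(all different) = prod((365-i)/365 for i=0..44) = 0.059024
P(at least one match) = 1 - 0.059024 = 0.940976

0.940976


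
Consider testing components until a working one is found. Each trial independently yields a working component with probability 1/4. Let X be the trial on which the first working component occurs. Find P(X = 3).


P(X=3) = (1-p)^2 * p = (3/4)^2 * 1/4
= 9/16 * 1/4 = 9/64

9/64


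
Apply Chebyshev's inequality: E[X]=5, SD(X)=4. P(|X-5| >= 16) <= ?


k = 16/4 = 4
Chebyshev: P(|X-mu| >= k*sigma) <= 1/k^2 = 1/4^2 = 1/16

1/16


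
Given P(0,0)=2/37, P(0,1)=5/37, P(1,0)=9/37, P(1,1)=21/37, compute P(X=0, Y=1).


Read from table: P(X=0, Y=1) = 5/37

5/37


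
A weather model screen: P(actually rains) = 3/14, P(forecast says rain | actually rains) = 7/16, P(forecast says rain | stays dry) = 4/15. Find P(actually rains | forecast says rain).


P(A) = P(A|B)P(B) + P(A|B')P(B') = 7/16*3/14 + 4/15*11/14 = 1019/3360
P(B|A) = P(A|B)P(B)/P(A) = (3/32)/(1019/3360) = 315/1019

315/1019


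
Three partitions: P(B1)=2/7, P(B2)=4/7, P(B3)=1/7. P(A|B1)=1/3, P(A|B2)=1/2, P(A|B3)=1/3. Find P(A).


P(A) = P(A|B1)P(B1) + P(A|B2)P(B2) + P(A|B3)P(B3)
= 1/3*2/7 + 1/2*4/7 + 1/3*1/7
= 2/21 + 2/7 + 1/21 = 3/7

3/7


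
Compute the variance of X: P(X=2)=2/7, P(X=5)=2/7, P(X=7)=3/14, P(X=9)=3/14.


E[X] = 38/7, E[X^2] = 253/7
Var(X) = E[X^2] - (E[X])^2 = 253/7 - (38/7)^2 = 327/49

327/49


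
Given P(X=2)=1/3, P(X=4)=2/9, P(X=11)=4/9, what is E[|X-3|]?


E[|X-3|] = sum(g(x)*P(x))
= 1*1/3 + 1*2/9 + 8*4/9
= 37/9

37/9


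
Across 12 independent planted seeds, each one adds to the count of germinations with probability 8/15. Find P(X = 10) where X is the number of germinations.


P(X=10) = C(12,10) * p^10 * (1-p)^2
= 66 * 1073741824/576650390625 * 49/225
= 1157493686272/43248779296875

1157493686272/43248779296875


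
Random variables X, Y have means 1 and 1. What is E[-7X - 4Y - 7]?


E[-7X - 4Y - 7] = -7*E[X] - 4*E[Y] - 7
= (-7)*(1) + (-4)*(1) + (-7)
= -7 - 4 - 7 = -18

-18


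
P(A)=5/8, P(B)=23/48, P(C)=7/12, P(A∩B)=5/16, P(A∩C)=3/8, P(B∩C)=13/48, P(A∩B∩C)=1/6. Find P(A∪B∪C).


P(A∪B∪C) = P(A)+P(B)+P(C) - P(AB)-P(AC)-P(BC) + P(ABC)
= 5/8+23/48+7/12 - 5/16-3/8-13/48 + 1/6
= 43/48

43/48


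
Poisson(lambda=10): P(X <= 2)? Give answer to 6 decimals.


P(X<=2) = e^(-10)*10^0/0! + e^(-10)*10^1/1! + e^(-10)*10^2/2!
≈ 0.0000453999 + 0.0004539993 + 0.0022699965
= 0.0027693957
≈ 0.002769

0.002769


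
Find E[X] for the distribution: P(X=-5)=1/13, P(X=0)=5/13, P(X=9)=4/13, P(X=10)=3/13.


E[X] = sum(x * P(x))
= -5*1/13 + 0*5/13 + 9*4/13 + 10*3/13
= 61/13

61/13


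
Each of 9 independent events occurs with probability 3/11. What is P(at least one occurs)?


P(at least one) = 1 - P(none)
P(none) = (1 - 3/11)^9 = (8/11)^9 = 134217728/2357947691
P(at least one) = 1 - 134217728/2357947691 = 2223729963/2357947691

2223729963/2357947691


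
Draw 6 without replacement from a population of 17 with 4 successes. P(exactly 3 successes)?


P(X=3) = C(4,3)*C(13,3) / C(17,6)
= 4*286 / 12376
= 1144/12376 = 11/119

11/119


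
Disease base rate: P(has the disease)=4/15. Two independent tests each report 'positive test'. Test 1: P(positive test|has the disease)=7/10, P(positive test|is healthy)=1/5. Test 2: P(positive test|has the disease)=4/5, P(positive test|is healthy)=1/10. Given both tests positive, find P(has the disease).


After test 1: P(+) = 7/10*4/15 + 1/5*11/15 = 1/3
P(B|+) = (14/75)/(1/3) = 14/25
After test 2 (use post1 as new prior): P(+) = 4/5*14/25 + 1/10*11/25 = 123/250
P(B|+,+) = (56/125)/(123/250) = 112/123

112/123


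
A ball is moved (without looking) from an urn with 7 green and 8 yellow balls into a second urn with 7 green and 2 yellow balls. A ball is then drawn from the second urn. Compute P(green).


P(transfer green) = 7/15; P(transfer yellow) = 8/15
If green transferred: Urn II has 8 green of 10, so P(green|green moved) = 4/5
If yellow transferred: Urn II has 7 green of 10, so P(green|yellow moved) = 7/10
By total probability: P(green) = 7/15*4/5 + 8/15*7/10 = 56/75

56/75


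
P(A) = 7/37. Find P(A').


P(A') = 1 - P(A) = 1 - 7/37 = 30/37

30/37


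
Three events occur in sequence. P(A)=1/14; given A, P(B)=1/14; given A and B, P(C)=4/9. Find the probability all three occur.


P(A∩B∩C) = P(A) * P(B|A) * P(C|A∩B)
= 1/14 * 1/14 * 4/9
= 1/196 * 4/9 = 1/441

1/441


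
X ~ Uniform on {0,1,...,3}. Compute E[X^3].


E[X^3] = (1/4) * sum(x^3 for x=0..3)
= 36/4 = 9

9


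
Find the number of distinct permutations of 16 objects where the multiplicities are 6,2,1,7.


16! = 20922789888000
Denominator: 6!=720 * 2!=2 * 1!=1 * 7!=5040
Coefficient = 20922789888000 / 7257600 = 2882880

2882880


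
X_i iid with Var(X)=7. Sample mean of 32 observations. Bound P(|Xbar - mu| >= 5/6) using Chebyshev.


Var(Xbar) = Var(X)/n = 7/32
Chebyshev: P(|Xbar-mu| >= 5/6) <= Var(Xbar)/(5/6)^2 = (7/32)/(25/36) = 63/200

63/200


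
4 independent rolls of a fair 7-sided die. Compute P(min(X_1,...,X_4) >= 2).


P(min >= 2) = P(all X_i >= 2) = (P(X_1 >= 2))^4
= (6/7)^4 = 1296/2401

1296/2401


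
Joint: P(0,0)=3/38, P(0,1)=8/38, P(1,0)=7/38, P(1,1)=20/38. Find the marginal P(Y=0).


P(Y=0) = P(0,0)+P(1,0) = 3/38 + 7/38 = 10/38 = 5/19

5/19


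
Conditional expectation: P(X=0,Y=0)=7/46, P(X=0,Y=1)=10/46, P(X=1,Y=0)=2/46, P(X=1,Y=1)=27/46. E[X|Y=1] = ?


P(Y=1) = 37/46
E[X|Y=1] = (0*10 + 1*27)/37 = 27/37

27/37


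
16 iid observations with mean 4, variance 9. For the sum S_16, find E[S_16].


E[S_n] = n*E[X_1] = 16*4 = 64

64


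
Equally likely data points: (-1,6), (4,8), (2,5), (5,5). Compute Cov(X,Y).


E[X]=5/2, E[Y]=6, E[XY]=61/4
Cov(X,Y) = E[XY] - E[X]E[Y] = 61/4 - 5/2*6 = 1/4

1/4


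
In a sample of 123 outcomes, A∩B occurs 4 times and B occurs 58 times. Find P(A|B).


P(A|B) = P(A∩B)/P(B) = (4/123)/(58/123) = 4/58 = 2/29

2/29


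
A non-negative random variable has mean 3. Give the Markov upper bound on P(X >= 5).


Markov: P(X >= a) <= E[X]/a
P(X >= 5) <= 3/5

3/5


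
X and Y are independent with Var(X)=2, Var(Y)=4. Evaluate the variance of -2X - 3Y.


Independence => Cov(X,Y)=0
Var(-2X - 3Y) = (-2)^2*Var(X) + (-3)^2*Var(Y)
= 4*2 + 9*4 = 44

44


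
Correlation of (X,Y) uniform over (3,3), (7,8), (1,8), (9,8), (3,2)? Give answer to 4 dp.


Cov(X,Y) = 3.5200, Var(X) = 8.6400, Var(Y) = 7.3600
rho = Cov/(sqrt(VarX)*sqrt(VarY)) = 0.4414

0.4414


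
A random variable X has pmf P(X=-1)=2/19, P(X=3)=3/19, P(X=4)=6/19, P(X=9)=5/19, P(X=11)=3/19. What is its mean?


E[X] = sum(x * P(x))
= -1*2/19 + 3*3/19 + 4*6/19 + 9*5/19 + 11*3/19
= 109/19

109/19


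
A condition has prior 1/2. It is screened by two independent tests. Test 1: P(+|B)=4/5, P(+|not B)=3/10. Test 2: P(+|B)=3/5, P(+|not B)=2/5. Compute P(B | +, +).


After test 1: P(+) = 4/5*1/2 + 3/10*1/2 = 11/20
P(B|+) = (2/5)/(11/20) = 8/11
After test 2 (use post1 as new prior): P(+) = 3/5*8/11 + 2/5*3/11 = 6/11
P(B|+,+) = (24/55)/(6/11) = 4/5

4/5


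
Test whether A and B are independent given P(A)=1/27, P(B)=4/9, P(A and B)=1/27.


P(A)*P(B) = 1/27*4/9 = 4/243
P(A∩B) = 1/27 != 4/243, so not independent

No, A and B are not independent


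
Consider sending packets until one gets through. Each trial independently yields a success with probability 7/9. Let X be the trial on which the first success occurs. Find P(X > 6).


P(X > 6) = P(first 6 trials all fail) = (1-p)^6 = (2/9)^6 = 64/531441

64/531441


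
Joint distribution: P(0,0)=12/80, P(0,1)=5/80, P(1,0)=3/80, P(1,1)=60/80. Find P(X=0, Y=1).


Read from table: P(X=0, Y=1) = 5/80 = 1/16

1/16


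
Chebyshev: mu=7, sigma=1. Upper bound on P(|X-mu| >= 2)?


k = 2/1 = 2
Chebyshev: P(|X-mu| >= k*sigma) <= 1/k^2 = 1/2^2 = 1/4

1/4


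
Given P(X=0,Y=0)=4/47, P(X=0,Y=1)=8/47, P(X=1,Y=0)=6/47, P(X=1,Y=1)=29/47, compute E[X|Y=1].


P(Y=1) = 37/47
E[X|Y=1] = (0*8 + 1*29)/37 = 29/37

29/37


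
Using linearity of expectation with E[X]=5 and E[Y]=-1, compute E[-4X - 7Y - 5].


E[-4X - 7Y - 5] = -4*E[X] - 7*E[Y] - 5
= (-4)*(5) + (-7)*(-1) + (-5)
= -20 + 7 - 5 = -18

-18


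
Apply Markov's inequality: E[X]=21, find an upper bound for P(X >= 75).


Markov: P(X >= a) <= E[X]/a
P(X >= 75) <= 21/75 = 7/25

7/25


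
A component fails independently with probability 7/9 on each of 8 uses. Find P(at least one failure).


P(at least one) = 1 - P(none)
P(none) = (1 - 7/9)^8 = (2/9)^8 = 256/43046721
P(at least one) = 1 - 256/43046721 = 43046465/43046721

43046465/43046721


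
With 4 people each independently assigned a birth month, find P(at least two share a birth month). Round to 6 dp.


P(all different) = prod((12-i)/12 for i=0..3) = 0.572917
P(at least one match) = 1 - 0.572917 = 0.427083

0.427083


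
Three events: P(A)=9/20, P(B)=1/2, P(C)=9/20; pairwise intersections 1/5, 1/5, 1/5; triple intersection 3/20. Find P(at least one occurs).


P(A∪B∪C) = P(A)+P(B)+P(C) - P(AB)-P(AC)-P(BC) + P(ABC)
= 9/20+1/2+9/20 - 1/5-1/5-1/5 + 3/20
= 19/20

19/20


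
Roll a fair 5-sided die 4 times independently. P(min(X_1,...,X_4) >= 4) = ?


P(min >= 4) = P(all X_i >= 4) = (P(X_1 >= 4))^4
= (2/5)^4 = 16/625

16/625


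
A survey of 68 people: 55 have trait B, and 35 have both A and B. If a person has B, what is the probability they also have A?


P(A|B) = P(A∩B)/P(B) = (35/68)/(55/68) = 35/55 = 7/11

7/11


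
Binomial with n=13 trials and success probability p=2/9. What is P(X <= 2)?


P(X<=2) = P(X=0) + P(X=1) + P(X=2)
= 96889010407/2541865828329 + 359873467226/2541865828329 + 205641981272/847288609443
= 357896140483/847288609443

357896140483/847288609443


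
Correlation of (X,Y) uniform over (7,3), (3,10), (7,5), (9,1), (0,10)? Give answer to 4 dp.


Cov(X,Y) = -11.1600, Var(X) = 10.5600, Var(Y) = 13.3600
rho = Cov/(sqrt(VarX)*sqrt(VarY)) = -0.9396

-0.9396


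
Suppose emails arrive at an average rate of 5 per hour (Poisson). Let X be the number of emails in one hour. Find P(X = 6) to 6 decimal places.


P(X=6) = e^(-5) * 5^6 / 6!
≈ 0.006737946999 * 15625 / 720
≈ 0.146223

0.146223


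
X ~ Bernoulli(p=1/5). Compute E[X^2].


For Bernoulli: X in {0,1}
E[X^2] = 0^2*(1-1/5) + 1^2*1/5 = 1/5

1/5


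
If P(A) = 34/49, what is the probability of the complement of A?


P(A') = 1 - P(A) = 1 - 34/49 = 15/49

15/49


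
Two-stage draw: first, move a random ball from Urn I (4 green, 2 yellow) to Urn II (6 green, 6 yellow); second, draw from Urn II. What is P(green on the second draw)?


P(transfer green) = 4/6 = 2/3; P(transfer yellow) = 1/3
If green transferred: Urn II has 7 green of 13, so P(green|green moved) = 7/13
If yellow transferred: Urn II has 6 green of 13, so P(green|yellow moved) = 6/13
By total probability: P(green) = 2/3*7/13 + 1/3*6/13 = 20/39

20/39


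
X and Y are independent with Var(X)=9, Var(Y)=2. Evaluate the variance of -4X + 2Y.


Independence => Cov(X,Y)=0
Var(-4X + 2Y) = (-4)^2*Var(X) + 2^2*Var(Y)
= 16*9 + 4*2 = 152

152


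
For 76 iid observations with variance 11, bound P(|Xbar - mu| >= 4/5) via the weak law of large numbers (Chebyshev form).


Var(Xbar) = Var(X)/n = 11/76
Chebyshev: P(|Xbar-mu| >= 4/5) <= Var(Xbar)/(4/5)^2 = (11/76)/(16/25) = 275/1216

275/1216


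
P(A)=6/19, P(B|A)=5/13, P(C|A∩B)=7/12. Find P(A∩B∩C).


P(A∩B∩C) = P(A) * P(B|A) * P(C|A∩B)
= 6/19 * 5/13 * 7/12
= 30/247 * 7/12 = 35/494

35/494


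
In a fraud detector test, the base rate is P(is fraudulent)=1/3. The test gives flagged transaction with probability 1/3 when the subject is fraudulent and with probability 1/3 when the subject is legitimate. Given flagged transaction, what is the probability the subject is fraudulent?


P(A) = P(A|B)P(B) + P(A|B')P(B') = 1/3*1/3 + 1/3*2/3 = 1/3
P(B|A) = P(A|B)P(B)/P(A) = (1/9)/(1/3) = 1/3

1/3


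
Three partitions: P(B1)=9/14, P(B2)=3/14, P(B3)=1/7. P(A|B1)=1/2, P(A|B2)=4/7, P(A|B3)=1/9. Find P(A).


P(A) = P(A|B1)P(B1) + P(A|B2)P(B2) + P(A|B3)P(B3)
= 1/2*9/14 + 4/7*3/14 + 1/9*1/7
= 9/28 + 6/49 + 1/63 = 811/1764

811/1764


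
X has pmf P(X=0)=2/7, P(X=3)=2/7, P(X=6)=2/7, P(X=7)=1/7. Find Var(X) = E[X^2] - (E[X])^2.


E[X] = 25/7, E[X^2] = 139/7
Var(X) = E[X^2] - (E[X])^2 = 139/7 - (25/7)^2 = 348/49

348/49


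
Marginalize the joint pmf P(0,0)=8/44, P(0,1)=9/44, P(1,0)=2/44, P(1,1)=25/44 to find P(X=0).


P(X=0) = P(0,0)+P(0,1) = 8/44 + 9/44 = 17/44

17/44


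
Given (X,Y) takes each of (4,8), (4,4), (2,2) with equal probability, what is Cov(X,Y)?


E[X]=10/3, E[Y]=14/3, E[XY]=52/3
Cov(X,Y) = E[XY] - E[X]E[Y] = 52/3 - 10/3*14/3 = 16/9

16/9


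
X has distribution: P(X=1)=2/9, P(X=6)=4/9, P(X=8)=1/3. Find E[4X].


E[4X] = sum(g(x)*P(x))
= 4*2/9 + 24*4/9 + 32*1/3
= 200/9

200/9


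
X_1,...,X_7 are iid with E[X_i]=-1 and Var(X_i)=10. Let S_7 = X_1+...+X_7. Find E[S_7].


E[S_n] = n*E[X_1] = 7*-1 = -7

-7


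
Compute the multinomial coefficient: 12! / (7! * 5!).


12! = 479001600
Denominator: 7!=5040 * 5!=120
Coefficient = 479001600 / 604800 = 792

792


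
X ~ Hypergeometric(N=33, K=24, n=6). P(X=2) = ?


P(X=2) = C(24,2)*C(9,4) / C(33,6)
= 276*126 / 1107568
= 34776/1107568 = 621/19778

621/19778


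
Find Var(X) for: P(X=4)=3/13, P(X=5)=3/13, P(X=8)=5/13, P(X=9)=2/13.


E[X] = 85/13, E[X^2] = 605/13
Var(X) = E[X^2] - (E[X])^2 = 605/13 - (85/13)^2 = 640/169

640/169


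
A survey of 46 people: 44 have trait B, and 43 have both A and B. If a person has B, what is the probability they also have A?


P(A|B) = P(A∩B)/P(B) = (43/46)/(44/46) = 43/44

43/44


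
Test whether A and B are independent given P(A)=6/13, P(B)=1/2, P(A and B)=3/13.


P(A)*P(B) = 6/13*1/2 = 3/13
P(A∩B) = 3/13, which equals P(A)P(B), so independent

Yes, A and B are independent


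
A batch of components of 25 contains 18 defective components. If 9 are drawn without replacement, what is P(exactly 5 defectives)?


P(X=5) = C(18,5)*C(7,4) / C(25,9)
= 8568*35 / 2042975
= 299880/2042975 = 3528/24035

3528/24035


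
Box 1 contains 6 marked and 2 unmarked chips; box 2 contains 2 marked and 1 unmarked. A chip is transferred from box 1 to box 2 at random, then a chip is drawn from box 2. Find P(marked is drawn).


P(transfer marked) = 6/8 = 3/4; P(transfer unmarked) = 1/4
If marked transferred: Urn II has 3 marked of 4, so P(marked|marked moved) = 3/4
If unmarked transferred: Urn II has 2 marked of 4, so P(marked|unmarked moved) = 1/2
By total probability: P(marked) = 3/4*3/4 + 1/4*1/2 = 11/16

11/16


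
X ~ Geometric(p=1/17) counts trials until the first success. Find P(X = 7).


P(X=7) = (1-p)^6 * p = (16/17)^6 * 1/17
= 16777216/24137569 * 1/17 = 16777216/410338673

16777216/410338673


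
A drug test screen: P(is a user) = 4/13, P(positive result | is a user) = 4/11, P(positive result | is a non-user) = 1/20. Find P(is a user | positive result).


P(A) = P(A|B)P(B) + P(A|B')P(B') = 4/11*4/13 + 1/20*9/13 = 419/2860
P(B|A) = P(A|B)P(B)/P(A) = (16/143)/(419/2860) = 320/419

320/419


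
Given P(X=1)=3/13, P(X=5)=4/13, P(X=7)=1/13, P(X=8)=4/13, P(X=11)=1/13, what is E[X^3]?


E[X^3] = sum(g(x)*P(x))
= 1*3/13 + 125*4/13 + 343*1/13 + 512*4/13 + 1331*1/13
= 325

325


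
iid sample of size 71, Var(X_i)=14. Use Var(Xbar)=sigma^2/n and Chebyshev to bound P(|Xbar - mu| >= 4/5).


Var(Xbar) = Var(X)/n = 14/71
Chebyshev: P(|Xbar-mu| >= 4/5) <= Var(Xbar)/(4/5)^2 = (14/71)/(16/25) = 175/568

175/568


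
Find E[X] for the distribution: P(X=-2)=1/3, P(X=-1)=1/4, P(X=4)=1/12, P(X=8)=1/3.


E[X] = sum(x * P(x))
= -2*1/3 - 1*1/4 + 4*1/12 + 8*1/3
= 25/12

25/12


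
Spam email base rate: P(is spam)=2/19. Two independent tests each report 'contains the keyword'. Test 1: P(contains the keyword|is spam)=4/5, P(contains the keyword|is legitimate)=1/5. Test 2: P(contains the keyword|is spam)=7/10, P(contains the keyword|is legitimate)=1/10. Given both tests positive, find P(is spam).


After test 1: P(+) = 4/5*2/19 + 1/5*17/19 = 5/19
P(B|+) = (8/95)/(5/19) = 8/25
After test 2 (use post1 as new prior): P(+) = 7/10*8/25 + 1/10*17/25 = 73/250
P(B|+,+) = (28/125)/(73/250) = 56/73

56/73


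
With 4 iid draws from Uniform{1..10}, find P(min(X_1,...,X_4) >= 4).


P(min >= 4) = P(all X_i >= 4) = (P(X_1 >= 4))^4
= (7/10)^4 = 2401/10000

2401/10000


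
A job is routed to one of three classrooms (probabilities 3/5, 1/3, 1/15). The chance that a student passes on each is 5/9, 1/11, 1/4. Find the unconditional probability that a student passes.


P(A) = P(A|B1)P(B1) + P(A|B2)P(B2) + P(A|B3)P(B3)
= 5/9*3/5 + 1/11*1/3 + 1/4*1/15
= 1/3 + 1/33 + 1/60 = 251/660

251/660


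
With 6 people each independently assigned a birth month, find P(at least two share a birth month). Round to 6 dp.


P(all different) = prod((12-i)/12 for i=0..5) = 0.222801
P(at least one match) = 1 - 0.222801 = 0.777199

0.777199


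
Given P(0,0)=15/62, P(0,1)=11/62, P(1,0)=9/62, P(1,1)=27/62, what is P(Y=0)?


P(Y=0) = P(0,0)+P(1,0) = 15/62 + 9/62 = 24/62 = 12/31

12/31


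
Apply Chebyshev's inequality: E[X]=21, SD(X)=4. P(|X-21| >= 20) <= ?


k = 20/4 = 5
Chebyshev: P(|X-mu| >= k*sigma) <= 1/k^2 = 1/5^2 = 1/25

1/25


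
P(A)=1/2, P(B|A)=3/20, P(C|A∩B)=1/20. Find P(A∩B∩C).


P(A∩B∩C) = P(A) * P(B|A) * P(C|A∩B)
= 1/2 * 3/20 * 1/20
= 3/40 * 1/20 = 3/800

3/800


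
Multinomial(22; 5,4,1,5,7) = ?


22! = 1124000727777607680000
Denominator: 5!=120 * 4!=24 * 1!=1 * 5!=120 * 7!=5040
Coefficient = 1124000727777607680000 / 1741824000 = 645300976320

645300976320


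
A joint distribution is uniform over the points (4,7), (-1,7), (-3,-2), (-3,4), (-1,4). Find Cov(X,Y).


E[X]=-4/5, E[Y]=4, E[XY]=11/5
Cov(X,Y) = E[XY] - E[X]E[Y] = 11/5 + 4/5*4 = 27/5

27/5


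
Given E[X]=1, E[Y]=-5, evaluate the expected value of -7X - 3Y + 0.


E[-7X - 3Y + 0] = -7*E[X] - 3*E[Y] + 0
= (-7)*(1) + (-3)*(-5) + (0)
= -7 + 15 + 0 = 8

8


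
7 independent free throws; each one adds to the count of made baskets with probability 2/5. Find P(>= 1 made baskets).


P(at least one) = 1 - P(none)
P(none) = (1 - 2/5)^7 = (3/5)^7 = 2187/78125
P(at least one) = 1 - 2187/78125 = 75938/78125

75938/78125


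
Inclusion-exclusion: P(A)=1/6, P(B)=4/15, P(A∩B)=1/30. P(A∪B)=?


P(A∪B) = P(A) + P(B) - P(A∩B)
= 1/6 + 4/15 - 1/30 = 2/5

2/5


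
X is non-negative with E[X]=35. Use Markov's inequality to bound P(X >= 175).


Markov: P(X >= a) <= E[X]/a
P(X >= 175) <= 35/175 = 1/5

1/5


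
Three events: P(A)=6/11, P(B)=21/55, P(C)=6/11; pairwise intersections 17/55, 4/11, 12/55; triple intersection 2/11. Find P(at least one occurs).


P(A∪B∪C) = P(A)+P(B)+P(C) - P(AB)-P(AC)-P(BC) + P(ABC)
= 6/11+21/55+6/11 - 17/55-4/11-12/55 + 2/11
= 42/55

42/55


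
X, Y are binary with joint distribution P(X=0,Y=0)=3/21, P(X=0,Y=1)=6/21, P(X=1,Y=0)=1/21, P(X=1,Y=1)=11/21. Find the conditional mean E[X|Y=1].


P(Y=1) = 17/21
E[X|Y=1] = (0*6 + 1*11)/17 = 11/17

11/17


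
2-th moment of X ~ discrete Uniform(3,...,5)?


E[X^2] = (1/3) * sum(x^2 for x=3..5)
= 50/3

50/3


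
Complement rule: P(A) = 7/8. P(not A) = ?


P(A') = 1 - P(A) = 1 - 7/8 = 1/8

1/8


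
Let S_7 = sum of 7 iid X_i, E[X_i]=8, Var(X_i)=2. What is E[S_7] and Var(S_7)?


E[S_n] = n*mu = 7*8 = 56
Var(S_n) = n*sigma^2 = 7*2 = 14

E[S_7]=56, Var(S_7)=14


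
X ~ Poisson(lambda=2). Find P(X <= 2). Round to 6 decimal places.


P(X<=2) = e^(-2)*2^0/0! + e^(-2)*2^1/1! + e^(-2)*2^2/2!
≈ 0.1353352832 + 0.2706705665 + 0.2706705665
= 0.6766764162
≈ 0.676676

0.676676


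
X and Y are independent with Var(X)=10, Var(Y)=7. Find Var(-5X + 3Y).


Independence => Cov(X,Y)=0
Var(-5X + 3Y) = (-5)^2*Var(X) + 3^2*Var(Y)
= 25*10 + 9*7 = 313

313


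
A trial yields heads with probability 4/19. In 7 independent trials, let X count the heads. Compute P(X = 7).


P(X=7) = C(7,7) * p^7 * (1-p)^0
= 1 * 16384/893871739 * 1
= 16384/893871739

16384/893871739


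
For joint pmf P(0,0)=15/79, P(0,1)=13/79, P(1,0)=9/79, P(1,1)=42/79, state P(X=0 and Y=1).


Read from table: P(X=0, Y=1) = 13/79

13/79


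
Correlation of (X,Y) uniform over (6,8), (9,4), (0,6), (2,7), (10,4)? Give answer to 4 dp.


Cov(X,Y) = -3.7200, Var(X) = 15.0400, Var(Y) = 2.5600
rho = Cov/(sqrt(VarX)*sqrt(VarY)) = -0.5995

-0.5995


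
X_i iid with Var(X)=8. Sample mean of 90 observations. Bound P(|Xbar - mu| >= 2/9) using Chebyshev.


Var(Xbar) = Var(X)/n = 8/90
Chebyshev: P(|Xbar-mu| >= 2/9) <= Var(Xbar)/(2/9)^2 = (4/45)/(4/81) = 9/5
Bound exceeds 1, so trivial bound: 1

1


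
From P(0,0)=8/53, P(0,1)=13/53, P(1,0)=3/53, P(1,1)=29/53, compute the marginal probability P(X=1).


P(X=1) = P(1,0)+P(1,1) = 3/53 + 29/53 = 32/53

32/53


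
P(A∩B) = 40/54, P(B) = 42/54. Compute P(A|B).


P(A|B) = P(A∩B)/P(B) = (40/54)/(42/54) = 40/42 = 20/21

20/21


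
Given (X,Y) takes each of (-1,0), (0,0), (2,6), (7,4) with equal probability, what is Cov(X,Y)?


E[X]=2, E[Y]=5/2, E[XY]=10
Cov(X,Y) = E[XY] - E[X]E[Y] = 10 - 2*5/2 = 5

5


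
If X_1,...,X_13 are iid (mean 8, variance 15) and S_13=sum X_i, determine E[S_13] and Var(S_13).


E[S_n] = n*mu = 13*8 = 104
Var(S_n) = n*sigma^2 = 13*15 = 195

E[S_13]=104, Var(S_13)=195


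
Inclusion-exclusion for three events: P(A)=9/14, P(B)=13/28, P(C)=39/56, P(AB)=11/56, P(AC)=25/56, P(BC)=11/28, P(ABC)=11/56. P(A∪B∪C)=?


P(A∪B∪C) = P(A)+P(B)+P(C) - P(AB)-P(AC)-P(BC) + P(ABC)
= 9/14+13/28+39/56 - 11/56-25/56-11/28 + 11/56
= 27/28

27/28


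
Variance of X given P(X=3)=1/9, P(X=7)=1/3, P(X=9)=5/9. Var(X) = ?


E[X] = 23/3, E[X^2] = 187/3
Var(X) = E[X^2] - (E[X])^2 = 187/3 - (23/3)^2 = 32/9

32/9


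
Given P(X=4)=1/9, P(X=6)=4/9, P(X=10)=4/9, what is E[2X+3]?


E[2X+3] = sum(g(x)*P(x))
= 11*1/9 + 15*4/9 + 23*4/9
= 163/9

163/9


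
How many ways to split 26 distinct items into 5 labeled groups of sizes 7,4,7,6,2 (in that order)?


26! = 403291461126605635584000000
Denominator: 7!=5040 * 4!=24 * 7!=5040 * 6!=720 * 2!=2
Coefficient = 403291461126605635584000000 / 877879296000 = 459392837904000

459392837904000


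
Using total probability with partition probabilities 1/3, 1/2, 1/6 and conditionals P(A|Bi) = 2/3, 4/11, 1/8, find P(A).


P(A) = P(A|B1)P(B1) + P(A|B2)P(B2) + P(A|B3)P(B3)
= 2/3*1/3 + 4/11*1/2 + 1/8*1/6
= 2/9 + 2/11 + 1/48 = 673/1584

673/1584


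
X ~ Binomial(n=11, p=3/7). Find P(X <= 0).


P(X<=0) = P(X=0)
= 4194304/1977326743
= 4194304/1977326743

4194304/1977326743


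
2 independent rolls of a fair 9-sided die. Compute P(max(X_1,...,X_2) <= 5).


P(max <= 5) = P(all X_i <= 5) = (P(X_1 <= 5))^2
= (5/9)^2 = 25/81

25/81


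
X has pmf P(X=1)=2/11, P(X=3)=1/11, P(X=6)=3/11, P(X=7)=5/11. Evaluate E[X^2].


E[X^2] = sum(x^2 * P(x))
= 1*2/11 + 9*1/11 + 36*3/11 + 49*5/11
= 364/11

364/11


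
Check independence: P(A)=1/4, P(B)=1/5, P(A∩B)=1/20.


P(A)*P(B) = 1/4*1/5 = 1/20
P(A∩B) = 1/20, which equals P(A)P(B), so independent

Yes, A and B are independent


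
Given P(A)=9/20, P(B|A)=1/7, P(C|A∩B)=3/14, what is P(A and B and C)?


P(A∩B∩C) = P(A) * P(B|A) * P(C|A∩B)
= 9/20 * 1/7 * 3/14
= 9/140 * 3/14 = 27/1960

27/1960


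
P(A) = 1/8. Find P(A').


P(A') = 1 - P(A) = 1 - 1/8 = 7/8

7/8


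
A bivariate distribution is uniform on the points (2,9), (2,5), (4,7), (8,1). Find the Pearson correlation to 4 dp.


Cov(X,Y) = -6.0000, Var(X) = 6.0000, Var(Y) = 8.7500
rho = Cov/(sqrt(VarX)*sqrt(VarY)) = -0.8281

-0.8281


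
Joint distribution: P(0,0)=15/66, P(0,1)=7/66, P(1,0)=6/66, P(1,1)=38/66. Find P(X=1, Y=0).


Read from table: P(X=1, Y=0) = 6/66 = 1/11

1/11


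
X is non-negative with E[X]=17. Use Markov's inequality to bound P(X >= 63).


Markov: P(X >= a) <= E[X]/a
P(X >= 63) <= 17/63

17/63


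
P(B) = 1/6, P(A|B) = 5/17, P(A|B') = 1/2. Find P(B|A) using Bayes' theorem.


P(A) = P(A|B)P(B) + P(A|B')P(B') = 5/17*1/6 + 1/2*5/6 = 95/204
P(B|A) = P(A|B)P(B)/P(A) = (5/102)/(95/204) = 2/19

2/19


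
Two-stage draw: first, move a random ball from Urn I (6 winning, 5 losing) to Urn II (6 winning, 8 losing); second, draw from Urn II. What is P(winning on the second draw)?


P(transfer winning) = 6/11; P(transfer losing) = 5/11
If winning transferred: Urn II has 7 winning of 15, so P(winning|winning moved) = 7/15
If losing transferred: Urn II has 6 winning of 15, so P(winning|losing moved) = 2/5
By total probability: P(winning) = 6/11*7/15 + 5/11*2/5 = 24/55

24/55


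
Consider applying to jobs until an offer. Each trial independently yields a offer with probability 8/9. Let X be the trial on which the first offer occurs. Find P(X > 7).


P(X > 7) = P(first 7 trials all fail) = (1-p)^7 = (1/9)^7 = 1/4782969

1/4782969


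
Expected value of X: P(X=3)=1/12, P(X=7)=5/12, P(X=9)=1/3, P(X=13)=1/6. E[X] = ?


E[X] = sum(x * P(x))
= 3*1/12 + 7*5/12 + 9*1/3 + 13*1/6
= 25/3

25/3


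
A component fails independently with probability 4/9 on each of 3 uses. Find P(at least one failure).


P(at least one) = 1 - P(none)
P(none) = (1 - 4/9)^3 = (5/9)^3 = 125/729
P(at least one) = 1 - 125/729 = 604/729

604/729


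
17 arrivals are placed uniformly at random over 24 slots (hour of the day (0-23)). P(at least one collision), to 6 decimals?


P(all different) = prod((24-i)/24 for i=0..16) = 0.000423
P(at least one match) = 1 - 0.000423 = 0.999577

0.999577


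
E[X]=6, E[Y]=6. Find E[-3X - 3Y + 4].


E[-3X - 3Y + 4] = -3*E[X] - 3*E[Y] + 4
= (-3)*(6) + (-3)*(6) + (4)
= -18 - 18 + 4 = -32

-32


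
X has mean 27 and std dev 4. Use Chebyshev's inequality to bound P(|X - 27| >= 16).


k = 16/4 = 4
Chebyshev: P(|X-mu| >= k*sigma) <= 1/k^2 = 1/4^2 = 1/16

1/16


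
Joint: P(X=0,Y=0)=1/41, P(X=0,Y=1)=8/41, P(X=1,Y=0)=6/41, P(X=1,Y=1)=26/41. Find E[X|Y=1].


P(Y=1) = 34/41
E[X|Y=1] = (0*8 + 1*26)/34 = 26/34 = 13/17

13/17


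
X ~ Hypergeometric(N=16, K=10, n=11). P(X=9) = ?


P(X=9) = C(10,9)*C(6,2) / C(16,11)
= 10*15 / 4368
= 150/4368 = 25/728

25/728


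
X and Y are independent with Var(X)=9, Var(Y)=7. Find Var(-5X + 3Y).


Independence => Cov(X,Y)=0
Var(-5X + 3Y) = (-5)^2*Var(X) + 3^2*Var(Y)
= 25*9 + 9*7 = 288

288


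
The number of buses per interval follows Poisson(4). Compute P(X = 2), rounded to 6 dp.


P(X=2) = e^(-4) * 4^2 / 2!
≈ 0.01831563889 * 16 / 2
≈ 0.146525

0.146525


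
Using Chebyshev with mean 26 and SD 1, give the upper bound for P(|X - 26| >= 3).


k = 3/1 = 3
Chebyshev: P(|X-mu| >= k*sigma) <= 1/k^2 = 1/3^2 = 1/9

1/9


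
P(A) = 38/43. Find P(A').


P(A') = 1 - P(A) = 1 - 38/43 = 5/43

5/43


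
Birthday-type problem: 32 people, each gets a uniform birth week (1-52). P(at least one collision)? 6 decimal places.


P(all different) = prod((52-i)/52 for i=0..31) = 0.000004
P(at least one match) = 1 - 0.000004 = 0.999996

0.999996


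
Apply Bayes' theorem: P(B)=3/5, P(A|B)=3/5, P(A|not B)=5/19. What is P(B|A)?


P(A) = P(A|B)P(B) + P(A|B')P(B') = 3/5*3/5 + 5/19*2/5 = 221/475
P(B|A) = P(A|B)P(B)/P(A) = (9/25)/(221/475) = 171/221

171/221


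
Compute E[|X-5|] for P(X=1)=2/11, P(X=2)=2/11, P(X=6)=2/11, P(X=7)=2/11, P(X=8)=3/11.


E[|X-5|] = sum(g(x)*P(x))
= 4*2/11 + 3*2/11 + 1*2/11 + 2*2/11 + 3*3/11
= 29/11

29/11


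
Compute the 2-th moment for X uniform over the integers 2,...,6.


E[X^2] = (1/5) * sum(x^2 for x=2..6)
= 90/5 = 18

18


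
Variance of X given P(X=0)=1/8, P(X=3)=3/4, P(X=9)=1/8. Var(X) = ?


E[X] = 27/8, E[X^2] = 135/8
Var(X) = E[X^2] - (E[X])^2 = 135/8 - (27/8)^2 = 351/64

351/64


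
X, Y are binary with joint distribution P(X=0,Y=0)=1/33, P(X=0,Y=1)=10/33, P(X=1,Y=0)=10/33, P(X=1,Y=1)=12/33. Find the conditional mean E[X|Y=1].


P(Y=1) = 22/33
E[X|Y=1] = (0*10 + 1*12)/22 = 12/22 = 6/11

6/11


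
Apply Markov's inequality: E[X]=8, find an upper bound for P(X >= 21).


Markov: P(X >= a) <= E[X]/a
P(X >= 21) <= 8/21

8/21


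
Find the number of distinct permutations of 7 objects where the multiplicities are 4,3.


7! = 5040
Denominator: 4!=24 * 3!=6
Coefficient = 5040 / 144 = 35

35


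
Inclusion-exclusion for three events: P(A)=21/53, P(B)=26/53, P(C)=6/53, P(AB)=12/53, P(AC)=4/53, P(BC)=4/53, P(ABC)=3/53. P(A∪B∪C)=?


P(A∪B∪C) = P(A)+P(B)+P(C) - P(AB)-P(AC)-P(BC) + P(ABC)
= 21/53+26/53+6/53 - 12/53-4/53-4/53 + 3/53
= 36/53

36/53


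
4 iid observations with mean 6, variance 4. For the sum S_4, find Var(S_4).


By independence, Var(S_n) = n*Var(X_1) = 4*4 = 16

16


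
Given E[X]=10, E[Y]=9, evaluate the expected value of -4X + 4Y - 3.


E[-4X + 4Y - 3] = -4*E[X] + 4*E[Y] - 3
= (-4)*(10) + (4)*(9) + (-3)
= -40 + 36 - 3 = -7

-7


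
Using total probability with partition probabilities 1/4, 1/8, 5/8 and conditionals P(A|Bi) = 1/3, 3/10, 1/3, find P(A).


P(A) = P(A|B1)P(B1) + P(A|B2)P(B2) + P(A|B3)P(B3)
= 1/3*1/4 + 3/10*1/8 + 1/3*5/8
= 1/12 + 3/80 + 5/24 = 79/240

79/240


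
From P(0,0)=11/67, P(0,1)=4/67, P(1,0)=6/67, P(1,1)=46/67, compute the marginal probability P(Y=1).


P(Y=1) = P(0,1)+P(1,1) = 4/67 + 46/67 = 50/67

50/67


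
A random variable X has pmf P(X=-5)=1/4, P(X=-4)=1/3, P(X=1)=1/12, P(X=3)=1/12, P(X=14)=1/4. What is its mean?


E[X] = sum(x * P(x))
= -5*1/4 - 4*1/3 + 1*1/12 + 3*1/12 + 14*1/4
= 5/4

5/4


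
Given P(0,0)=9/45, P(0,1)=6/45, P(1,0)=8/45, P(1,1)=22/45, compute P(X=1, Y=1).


Read from table: P(X=1, Y=1) = 22/45

22/45


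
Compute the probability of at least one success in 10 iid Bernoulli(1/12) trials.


P(at least one) = 1 - P(none)
P(none) = (1 - 1/12)^10 = (11/12)^10 = 25937424601/61917364224
P(at least one) = 1 - 25937424601/61917364224 = 35979939623/61917364224

35979939623/61917364224


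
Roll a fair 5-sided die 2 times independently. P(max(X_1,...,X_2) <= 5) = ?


P(max <= 5) = P(all X_i <= 5) = (P(X_1 <= 5))^2
= (5/5)^2 = 1^2 = 1

1


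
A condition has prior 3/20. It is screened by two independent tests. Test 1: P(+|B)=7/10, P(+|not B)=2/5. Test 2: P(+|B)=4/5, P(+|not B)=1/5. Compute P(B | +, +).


After test 1: P(+) = 7/10*3/20 + 2/5*17/20 = 89/200
P(B|+) = (21/200)/(89/200) = 21/89
After test 2 (use post1 as new prior): P(+) = 4/5*21/89 + 1/5*68/89 = 152/445
P(B|+,+) = (84/445)/(152/445) = 21/38

21/38


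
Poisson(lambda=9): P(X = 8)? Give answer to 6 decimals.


P(X=8) = e^(-9) * 9^8 / 8!
≈ 0.0001234098041 * 43046721 / 40320
≈ 0.131756

0.131756


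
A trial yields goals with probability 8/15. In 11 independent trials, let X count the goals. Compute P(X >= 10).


P(X>=10) = P(X=10) + P(X=11)
= 82678120448/8649755859375 + 8589934592/8649755859375
= 18253611008/1729951171875

18253611008/1729951171875


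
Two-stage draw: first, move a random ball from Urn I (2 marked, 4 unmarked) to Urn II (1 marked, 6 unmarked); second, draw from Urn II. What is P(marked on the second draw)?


P(transfer marked) = 2/6 = 1/3; P(transfer unmarked) = 2/3
If marked transferred: Urn II has 2 marked of 8, so P(marked|marked moved) = 1/4
If unmarked transferred: Urn II has 1 marked of 8, so P(marked|unmarked moved) = 1/8
By total probability: P(marked) = 1/3*1/4 + 2/3*1/8 = 1/6

1/6


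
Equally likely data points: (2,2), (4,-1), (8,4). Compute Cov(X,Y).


E[X]=14/3, E[Y]=5/3, E[XY]=32/3
Cov(X,Y) = E[XY] - E[X]E[Y] = 32/3 - 14/3*5/3 = 26/9

26/9


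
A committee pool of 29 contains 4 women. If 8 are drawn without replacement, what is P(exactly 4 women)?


P(X=4) = C(4,4)*C(25,4) / C(29,8)
= 1*12650 / 4292145
= 12650/4292145 = 10/3393

10/3393


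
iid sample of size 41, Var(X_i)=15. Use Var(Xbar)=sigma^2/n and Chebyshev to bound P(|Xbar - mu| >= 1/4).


Var(Xbar) = Var(X)/n = 15/41
Chebyshev: P(|Xbar-mu| >= 1/4) <= Var(Xbar)/(1/4)^2 = (15/41)/(1/16) = 240/41
Bound exceeds 1, so trivial bound: 1

1


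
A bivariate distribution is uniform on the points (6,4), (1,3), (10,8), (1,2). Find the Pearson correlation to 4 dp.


Cov(X,Y) = 8.1250, Var(X) = 14.2500, Var(Y) = 5.1875
rho = Cov/(sqrt(VarX)*sqrt(VarY)) = 0.9450

0.9450


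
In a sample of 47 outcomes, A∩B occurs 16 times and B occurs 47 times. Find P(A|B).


P(A|B) = P(A∩B)/P(B) = (16/47)/(47/47) = 16/47

16/47


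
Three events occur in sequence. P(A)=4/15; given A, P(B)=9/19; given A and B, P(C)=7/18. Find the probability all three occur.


P(A∩B∩C) = P(A) * P(B|A) * P(C|A∩B)
= 4/15 * 9/19 * 7/18
= 12/95 * 7/18 = 14/285

14/285


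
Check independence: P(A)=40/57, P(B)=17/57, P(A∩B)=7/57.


P(A)*P(B) = 40/57*17/57 = 680/3249
P(A∩B) = 7/57 != 680/3249, so not independent

No, A and B are not independent


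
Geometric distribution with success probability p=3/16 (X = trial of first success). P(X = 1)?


P(X=1) = (1-p)^0 * p = (13/16)^0 * 3/16
= 1 * 3/16 = 3/16

3/16


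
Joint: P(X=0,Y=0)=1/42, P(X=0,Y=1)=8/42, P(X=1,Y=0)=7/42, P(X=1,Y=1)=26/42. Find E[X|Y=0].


P(Y=0) = 8/42
E[X|Y=0] = (0*1 + 1*7)/8 = 7/8

7/8


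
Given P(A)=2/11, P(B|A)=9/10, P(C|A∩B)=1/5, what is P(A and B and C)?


P(A∩B∩C) = P(A) * P(B|A) * P(C|A∩B)
= 2/11 * 9/10 * 1/5
= 9/55 * 1/5 = 9/275

9/275


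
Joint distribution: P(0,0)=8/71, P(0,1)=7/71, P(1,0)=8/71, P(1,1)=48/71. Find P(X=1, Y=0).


Read from table: P(X=1, Y=0) = 8/71

8/71


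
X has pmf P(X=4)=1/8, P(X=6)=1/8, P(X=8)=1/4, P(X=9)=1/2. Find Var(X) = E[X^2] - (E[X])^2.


E[X] = 31/4, E[X^2] = 63
Var(X) = E[X^2] - (E[X])^2 = 63 - (31/4)^2 = 47/16

47/16


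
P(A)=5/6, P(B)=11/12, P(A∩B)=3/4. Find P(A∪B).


P(A∪B) = P(A) + P(B) - P(A∩B)
= 5/6 + 11/12 - 3/4 = 1

1


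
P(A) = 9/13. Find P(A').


P(A') = 1 - P(A) = 1 - 9/13 = 4/13

4/13


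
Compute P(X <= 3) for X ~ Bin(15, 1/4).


P(X<=3) = P(X=0) + P(X=1) + P(X=2) + P(X=3)
= 14348907/1073741824 + 71744535/1073741824 + 167403915/1073741824 + 241805655/1073741824
= 123825753/268435456

123825753/268435456


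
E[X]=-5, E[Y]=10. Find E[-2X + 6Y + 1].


E[-2X + 6Y + 1] = -2*E[X] + 6*E[Y] + 1
= (-2)*(-5) + (6)*(10) + (1)
= 10 + 60 + 1 = 71

71


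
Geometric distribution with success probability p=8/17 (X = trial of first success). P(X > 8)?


P(X > 8) = P(first 8 trials all fail) = (1-p)^8 = (9/17)^8 = 43046721/6975757441

43046721/6975757441


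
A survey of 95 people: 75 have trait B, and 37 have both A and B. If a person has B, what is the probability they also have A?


P(A|B) = P(A∩B)/P(B) = (37/95)/(75/95) = 37/75

37/75


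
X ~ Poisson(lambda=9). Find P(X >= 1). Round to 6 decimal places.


P(X>=1) = 1 - P(X<=0) = 1 - (e^(-9)*9^0/0!)
≈ 1 - 0.0001234098 = 0.9998765902
≈ 0.999877

0.999877


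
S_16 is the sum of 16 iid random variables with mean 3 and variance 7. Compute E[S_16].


E[S_n] = n*E[X_1] = 16*3 = 48

48


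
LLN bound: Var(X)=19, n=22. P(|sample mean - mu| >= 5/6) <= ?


Var(Xbar) = Var(X)/n = 19/22
Chebyshev: P(|Xbar-mu| >= 5/6) <= Var(Xbar)/(5/6)^2 = (19/22)/(25/36) = 342/275
Bound exceeds 1, so trivial bound: 1

1


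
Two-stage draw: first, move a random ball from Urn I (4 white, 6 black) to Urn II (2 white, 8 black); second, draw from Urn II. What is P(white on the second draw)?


P(transfer white) = 4/10 = 2/5; P(transfer black) = 3/5
If white transferred: Urn II has 3 white of 11, so P(white|white moved) = 3/11
If black transferred: Urn II has 2 white of 11, so P(white|black moved) = 2/11
By total probability: P(white) = 2/5*3/11 + 3/5*2/11 = 12/55

12/55


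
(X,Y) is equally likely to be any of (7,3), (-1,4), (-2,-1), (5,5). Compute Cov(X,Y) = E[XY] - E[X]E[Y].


E[X]=9/4, E[Y]=11/4, E[XY]=11
Cov(X,Y) = E[XY] - E[X]E[Y] = 11 - 9/4*11/4 = 77/16

77/16


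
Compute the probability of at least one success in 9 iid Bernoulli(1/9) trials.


P(at least one) = 1 - P(none)
P(none) = (1 - 1/9)^9 = (8/9)^9 = 134217728/387420489
P(at least one) = 1 - 134217728/387420489 = 253202761/387420489

253202761/387420489


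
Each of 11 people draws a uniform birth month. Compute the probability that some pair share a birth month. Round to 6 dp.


P(all different) = prod((12-i)/12 for i=0..10) = 0.000645
P(at least one match) = 1 - 0.000645 = 0.999355

0.999355


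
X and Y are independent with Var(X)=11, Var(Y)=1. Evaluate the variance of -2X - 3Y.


Independence => Cov(X,Y)=0
Var(-2X - 3Y) = (-2)^2*Var(X) + (-3)^2*Var(Y)
= 4*11 + 9*1 = 53

53


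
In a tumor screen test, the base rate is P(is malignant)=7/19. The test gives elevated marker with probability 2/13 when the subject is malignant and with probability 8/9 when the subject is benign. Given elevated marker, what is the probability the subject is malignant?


P(A) = P(A|B)P(B) + P(A|B')P(B') = 2/13*7/19 + 8/9*12/19 = 458/741
P(B|A) = P(A|B)P(B)/P(A) = (14/247)/(458/741) = 21/229

21/229
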